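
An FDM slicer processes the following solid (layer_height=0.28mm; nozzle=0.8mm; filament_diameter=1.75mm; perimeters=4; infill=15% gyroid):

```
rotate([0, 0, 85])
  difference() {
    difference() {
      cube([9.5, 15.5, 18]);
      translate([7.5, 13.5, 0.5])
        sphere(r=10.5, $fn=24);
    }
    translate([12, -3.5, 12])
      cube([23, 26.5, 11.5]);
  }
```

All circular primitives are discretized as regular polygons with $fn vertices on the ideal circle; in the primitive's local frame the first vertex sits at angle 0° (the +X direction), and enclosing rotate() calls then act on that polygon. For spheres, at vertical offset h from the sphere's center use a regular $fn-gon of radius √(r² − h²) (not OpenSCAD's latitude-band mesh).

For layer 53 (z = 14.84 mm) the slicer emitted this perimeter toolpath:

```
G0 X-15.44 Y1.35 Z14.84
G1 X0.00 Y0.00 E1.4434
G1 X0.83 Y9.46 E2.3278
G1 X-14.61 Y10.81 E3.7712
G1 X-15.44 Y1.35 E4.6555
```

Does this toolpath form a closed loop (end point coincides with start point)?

Start point (G0): (-15.44, 1.35). End point (last G1): the path returns to the start — closed.

yes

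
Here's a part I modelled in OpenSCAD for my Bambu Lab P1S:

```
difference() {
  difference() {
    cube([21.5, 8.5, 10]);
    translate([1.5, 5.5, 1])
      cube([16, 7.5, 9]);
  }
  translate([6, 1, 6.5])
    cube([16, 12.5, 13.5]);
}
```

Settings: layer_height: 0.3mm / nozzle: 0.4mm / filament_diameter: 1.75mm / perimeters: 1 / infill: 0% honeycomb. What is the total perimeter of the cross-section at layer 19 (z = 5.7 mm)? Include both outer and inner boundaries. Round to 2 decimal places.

At z = 5.7 mm: the cube is present — its section is the full 21.5×8.5 rectangle (perimeter 60.00 mm); the cube at (1.5, 5.5) is present — its section is the full 16×7.5 rectangle (perimeter 47.00 mm); Subtracting the remaining from the first: starting from the 21.5×8.5 cube, the 16×7.5 cube at (1.5, 5.5) partially overlaps it — only the 48.00 mm² overlap (of its 120.00 mm²) is removed, clipping the outline — boundary = 66.00 mm; the cube at (6, 1) is absent (z outside [6.5, 20]); Taking the first minus the rest: none of the subtracted shapes is present at this height, so that combined region is unchanged — boundary = 66.00 mm. Overall, the cross-section is a single solid region. Total boundary length (outer) = 66.00 mm.

66.00 mm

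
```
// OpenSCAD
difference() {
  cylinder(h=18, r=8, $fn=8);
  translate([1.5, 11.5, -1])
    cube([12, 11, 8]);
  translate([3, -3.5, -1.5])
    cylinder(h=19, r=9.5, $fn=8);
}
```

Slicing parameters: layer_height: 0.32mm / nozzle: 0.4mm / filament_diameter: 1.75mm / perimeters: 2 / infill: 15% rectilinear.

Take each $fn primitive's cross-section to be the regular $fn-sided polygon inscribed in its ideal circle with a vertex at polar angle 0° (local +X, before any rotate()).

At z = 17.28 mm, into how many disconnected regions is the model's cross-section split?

At z = 17.28 mm: the r=8 cylinder gives a regular 8-gon of circumradius 8 (constant along its height); the cube at (1.5, 11.5) does not reach this height (z outside [-1, 7]); the cylinder at (3, -3.5): section is a regular 8-gon, circumradius r=9.5; Taking the first minus the rest: starting from the r=8 cylinder, the r=9.5 cylinder at (3, -3.5) partially overlaps it — only the 139.22 mm² overlap (of its 255.27 mm²) is removed, clipping the outline — 1 connected region. The result has 1 disconnected region.

1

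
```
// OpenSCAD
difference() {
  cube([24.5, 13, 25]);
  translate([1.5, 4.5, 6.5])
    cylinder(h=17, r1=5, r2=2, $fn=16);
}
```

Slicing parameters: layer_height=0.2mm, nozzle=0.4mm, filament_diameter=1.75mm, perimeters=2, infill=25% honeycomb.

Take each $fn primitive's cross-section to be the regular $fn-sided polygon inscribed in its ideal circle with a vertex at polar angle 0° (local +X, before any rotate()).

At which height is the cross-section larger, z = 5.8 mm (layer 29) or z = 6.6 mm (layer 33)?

Layer 29 (z = 5.8): the 24.5×13 cube contributes its full rectangle (area 318.50 mm²); the cone at (1.5, 4.5) is not intersected at this z (z outside [6.5, 23.5]); Subtracting the remaining from the first: none of the subtracted shapes is present at this height, so the 24.5×13 cube is unchanged — area = 318.50 mm². So its area = 318.50 mm². Layer 33 (z = 6.6): the cube is present — its section is the full 24.5×13 rectangle (area 318.50 mm²); the cone at (1.5, 4.5): at t=0.006 of its height the radius interpolates to r₁+(r₂−r₁)t = 4.982, giving a regular 16-gon of that circumradius (area = (16/2)·4.982²·sin(360°/16) = 76.00 mm²); Subtracting the remaining from the first: starting from the 24.5×13 cube (318.50 mm²), the cone at (1.5, 4.5) partially overlaps it — only the 51.43 mm² overlap (of its 76.00 mm²) is removed, clipping the outline — area = 267.07 mm². So its area = 267.07 mm². Layer 29 is larger (318.50 vs 267.07 mm²).

layer 29 (z = 5.8 mm)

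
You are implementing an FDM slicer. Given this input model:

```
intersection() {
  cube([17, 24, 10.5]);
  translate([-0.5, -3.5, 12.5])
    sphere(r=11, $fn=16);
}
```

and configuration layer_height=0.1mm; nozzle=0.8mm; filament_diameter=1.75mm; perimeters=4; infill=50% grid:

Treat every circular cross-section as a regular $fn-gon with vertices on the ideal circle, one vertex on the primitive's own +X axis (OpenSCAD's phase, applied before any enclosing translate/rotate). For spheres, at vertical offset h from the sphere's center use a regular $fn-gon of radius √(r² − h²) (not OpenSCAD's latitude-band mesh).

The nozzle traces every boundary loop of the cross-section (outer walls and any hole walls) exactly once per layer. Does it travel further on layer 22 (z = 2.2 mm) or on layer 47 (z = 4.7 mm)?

layer 47 (z = 4.7 mm)

Layer 22 (z = 2.2): the 17×24 cube contributes its full rectangle (perimeter 82.00 mm); the r=11 sphere at (-0.5, -3.5) slices to a regular 16-gon of circumradius 3.861 (√(r²−h²) with h=10.3 from center) (perimeter = 2·16·3.861·sin(180°/16) = 24.11 mm); Taking the intersection: the r=11 sphere at (-0.5, -3.5) partially overlaps the 17×24 cube; clipping to the common part keeps 0.16 mm² — boundary = 2.46 mm. So its perimeter = 2.46 mm. Layer 47 (z = 4.7): the 17×24 cube contributes its full rectangle (perimeter 82.00 mm); the r=11 sphere at (-0.5, -3.5) contributes a regular 16-gon of circumradius √(11²−7.8²) = 7.756 (perimeter = 2·16·7.756·sin(180°/16) = 48.42 mm); Taking the intersection: the r=11 sphere at (-0.5, -3.5) partially overlaps the 17×24 cube; clipping to the common part keeps 18.08 mm² — boundary = 18.40 mm. So its perimeter = 18.40 mm. Layer 47 is larger (18.40 vs 2.46 mm).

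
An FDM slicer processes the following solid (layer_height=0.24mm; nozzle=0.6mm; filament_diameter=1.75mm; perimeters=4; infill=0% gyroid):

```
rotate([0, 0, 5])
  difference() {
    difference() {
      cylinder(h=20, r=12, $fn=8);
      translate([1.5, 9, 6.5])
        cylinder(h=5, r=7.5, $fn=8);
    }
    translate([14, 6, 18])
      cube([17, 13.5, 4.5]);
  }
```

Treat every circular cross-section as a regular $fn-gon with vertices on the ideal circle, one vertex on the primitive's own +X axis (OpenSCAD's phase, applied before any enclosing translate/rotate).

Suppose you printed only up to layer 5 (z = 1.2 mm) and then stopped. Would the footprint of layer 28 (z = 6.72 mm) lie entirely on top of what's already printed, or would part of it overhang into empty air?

Compare the two slices. At z = 1.2: the r=12 cylinder contributes a regular 8-gon of circumradius 12 (area = (8/2)·12.000²·sin(360°/8) = 407.29 mm²); the cylinder at (1.5, 9) is absent (z outside [6.5, 11.5]); After the difference (first − rest): none of the subtracted shapes is present at this height, so the r=12 cylinder is unchanged — area = 407.29 mm²; the cube at (14, 6) is absent (z outside [18, 22.5]); After the difference (first − rest): none of the subtracted shapes is present at this height, so that combined region is unchanged — area = 407.29 mm²; (rotated 5° about Z; rotation is an isometry so areas/perimeters/island counts are preserved). At z = 6.72: the cylinder: section is a regular 8-gon, circumradius r=12 (area = (8/2)·12.000²·sin(360°/8) = 407.29 mm²); the cylinder at (1.5, 9): section is a regular 8-gon, circumradius r=7.5 (area = (8/2)·7.500²·sin(360°/8) = 159.10 mm²); Taking the first minus the rest: starting from the r=12 cylinder (407.29 mm²), the r=7.5 cylinder at (1.5, 9) partially overlaps it — only the 100.31 mm² overlap (of its 159.10 mm²) is removed, clipping the outline — area = 306.99 mm²; the cube at (14, 6) does not reach this height (z outside [18, 22.5]); After the difference (first − rest): none of the subtracted shapes is present at this height, so that combined region is unchanged — area = 306.99 mm²; (rotated 5° about Z; rotation is an isometry so areas/perimeters/island counts are preserved). Checking containment: the cross-section at z = 6.72 is a subset of the cross-section at z = 1.2.

entirely on top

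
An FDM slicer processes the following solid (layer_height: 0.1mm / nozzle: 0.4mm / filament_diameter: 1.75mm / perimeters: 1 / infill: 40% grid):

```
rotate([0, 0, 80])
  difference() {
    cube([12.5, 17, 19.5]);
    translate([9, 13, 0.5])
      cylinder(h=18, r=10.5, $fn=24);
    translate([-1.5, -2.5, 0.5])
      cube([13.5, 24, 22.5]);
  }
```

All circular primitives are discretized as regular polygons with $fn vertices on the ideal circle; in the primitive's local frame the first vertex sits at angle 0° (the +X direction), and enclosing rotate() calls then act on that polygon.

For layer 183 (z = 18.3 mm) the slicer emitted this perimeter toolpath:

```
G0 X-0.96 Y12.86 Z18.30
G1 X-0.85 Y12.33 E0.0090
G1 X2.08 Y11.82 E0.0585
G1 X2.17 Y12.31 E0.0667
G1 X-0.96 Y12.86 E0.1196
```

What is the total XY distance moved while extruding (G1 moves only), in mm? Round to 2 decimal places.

7.19 mm

Sum the Euclidean lengths of each G1 segment: total = 7.19 mm.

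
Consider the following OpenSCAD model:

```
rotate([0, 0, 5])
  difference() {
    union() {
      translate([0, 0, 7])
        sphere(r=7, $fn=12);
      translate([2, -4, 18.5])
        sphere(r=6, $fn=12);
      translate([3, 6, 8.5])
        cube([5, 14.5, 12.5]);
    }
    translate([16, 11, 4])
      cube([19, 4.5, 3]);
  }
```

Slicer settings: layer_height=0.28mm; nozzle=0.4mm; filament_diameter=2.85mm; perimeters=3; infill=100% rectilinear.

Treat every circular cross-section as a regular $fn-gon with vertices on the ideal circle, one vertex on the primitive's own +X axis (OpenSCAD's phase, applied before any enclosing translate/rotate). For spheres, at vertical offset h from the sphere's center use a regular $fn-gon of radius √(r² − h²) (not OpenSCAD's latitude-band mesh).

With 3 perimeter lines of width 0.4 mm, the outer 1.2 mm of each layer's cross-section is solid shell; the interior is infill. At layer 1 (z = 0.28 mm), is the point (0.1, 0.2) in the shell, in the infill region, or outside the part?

At z = 0.28 mm: the r=7 sphere slices to a regular 12-gon of circumradius 1.960 (√(r²−h²) with h=6.72 from center); the sphere at (2, -4) is absent (|z−center|=18.220 > r=6); the cube at (3, 6) is not intersected at this z (z outside [8.5, 21]); Taking the union: only the r=7 sphere is present, so the union is just that shape — 1 connected region; the cube at (16, 11) is not intersected at this z (z outside [4, 7]); Taking the first minus the rest: none of the subtracted shapes is present at this height, so that combined region is unchanged — 1 connected region; (rotated 5° about Z; rotation is an isometry so areas/perimeters/island counts are preserved). Overall, the cross-section is a single solid region. Undo the 5° rotation: the query point maps to (0.117, 0.191) in the un-rotated model frame. The nearest boundary edge runs (1.70, 0.98)→(0.98, 1.70); distance from the point to it = 1.68 mm. The point is inside the cross-section and 1.68 mm from the nearest boundary — more than the 1.2 mm shell width (3 × 0.4), so it's in the infill interior.

infill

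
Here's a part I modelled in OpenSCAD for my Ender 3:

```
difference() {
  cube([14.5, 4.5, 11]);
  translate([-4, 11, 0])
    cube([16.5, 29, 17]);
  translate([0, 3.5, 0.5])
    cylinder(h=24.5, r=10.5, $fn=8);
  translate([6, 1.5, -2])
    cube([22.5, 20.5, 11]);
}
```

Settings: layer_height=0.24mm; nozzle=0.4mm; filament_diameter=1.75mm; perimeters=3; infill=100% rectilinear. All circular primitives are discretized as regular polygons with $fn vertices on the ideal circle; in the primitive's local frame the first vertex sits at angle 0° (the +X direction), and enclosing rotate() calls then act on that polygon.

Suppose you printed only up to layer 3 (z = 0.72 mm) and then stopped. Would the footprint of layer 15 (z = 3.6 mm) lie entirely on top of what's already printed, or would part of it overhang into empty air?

entirely on top

Compare the two slices. At z = 0.72: the 14.5×4.5 cube contributes its full rectangle (area 65.25 mm²); the cube at (-4, 11) (footprint 16.5×29) is included at this height (area 478.50 mm²); the cylinder at (0, 3.5): section is a regular 8-gon, circumradius r=10.5 (area = (8/2)·10.500²·sin(360°/8) = 311.83 mm²); the 22.5×20.5 cube at (6, 1.5) contributes its full rectangle (area 461.25 mm²); Taking the first minus the rest: starting from the 14.5×4.5 cube (65.25 mm²), the 16.5×29 cube at (-4, 11) misses the remaining region (no effect); the r=10.5 cylinder at (0, 3.5) partially overlaps it — only the 44.51 mm² overlap (of its 311.83 mm²) is removed, clipping the outline; the 22.5×20.5 cube at (6, 1.5) partially overlaps it — only the 13.04 mm² overlap (of its 461.25 mm²) is removed, clipping the outline — area = 7.71 mm². At z = 3.6: the 14.5×4.5 cube contributes its full rectangle (area 65.25 mm²); the cube at (-4, 11) is present — its section is the full 16.5×29 rectangle (area 478.50 mm²); the r=10.5 cylinder at (0, 3.5) contributes a regular 8-gon of circumradius 10.5 (area = (8/2)·10.500²·sin(360°/8) = 311.83 mm²); the cube at (6, 1.5) (footprint 22.5×20.5) is included at this height (area 461.25 mm²); After the difference (first − rest): starting from the 14.5×4.5 cube (65.25 mm²), the 16.5×29 cube at (-4, 11) misses the remaining region (no effect); the r=10.5 cylinder at (0, 3.5) partially overlaps it — only the 44.51 mm² overlap (of its 311.83 mm²) is removed, clipping the outline; the 22.5×20.5 cube at (6, 1.5) partially overlaps it — only the 13.04 mm² overlap (of its 461.25 mm²) is removed, clipping the outline — area = 7.71 mm². Checking containment: the cross-section at z = 3.6 is a subset of the cross-section at z = 0.72.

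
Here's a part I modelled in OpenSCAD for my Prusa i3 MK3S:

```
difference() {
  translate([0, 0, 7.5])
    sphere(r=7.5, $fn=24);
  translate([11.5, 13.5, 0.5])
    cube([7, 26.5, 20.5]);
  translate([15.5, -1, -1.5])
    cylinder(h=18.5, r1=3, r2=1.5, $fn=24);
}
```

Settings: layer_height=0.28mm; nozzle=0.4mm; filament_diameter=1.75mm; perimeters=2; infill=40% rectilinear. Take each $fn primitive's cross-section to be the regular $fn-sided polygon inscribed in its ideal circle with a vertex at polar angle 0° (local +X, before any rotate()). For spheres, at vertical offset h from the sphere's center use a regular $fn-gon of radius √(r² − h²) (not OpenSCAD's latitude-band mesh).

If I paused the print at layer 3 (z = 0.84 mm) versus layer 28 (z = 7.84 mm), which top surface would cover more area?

Layer 3 (z = 0.84): the r=7.5 sphere contributes a regular 24-gon of circumradius √(7.5²−6.66²) = 3.449 (area = (24/2)·3.449²·sin(360°/24) = 36.94 mm²); the 7×26.5 cube at (11.5, 13.5) contributes its full rectangle (area 185.50 mm²); the cone at (15.5, -1) (r1=3→r2=1.5) has section circumradius 2.810 here — a regular 24-gon (area = (24/2)·2.810²·sin(360°/24) = 24.53 mm²); Subtracting the remaining from the first: starting from the r=7.5 sphere (36.94 mm²), the 7×26.5 cube at (11.5, 13.5) misses the remaining region (no effect); the cone at (15.5, -1) misses the remaining region (no effect) — area = 36.94 mm². So its area = 36.94 mm². Layer 28 (z = 7.84): the r=7.5 sphere contributes a regular 24-gon of circumradius √(7.5²−0.34²) = 7.492 (area = (24/2)·7.492²·sin(360°/24) = 174.34 mm²); the cube at (11.5, 13.5) is present — its section is the full 7×26.5 rectangle (area 185.50 mm²); the cone at (15.5, -1) contributes a regular 24-gon of circumradius 2.243 (interpolated between r1=3 and r2=1.5 at t=0.505) (area = (24/2)·2.243²·sin(360°/24) = 15.62 mm²); Subtracting the remaining from the first: starting from the r=7.5 sphere (174.34 mm²), the 7×26.5 cube at (11.5, 13.5) misses the remaining region (no effect); the cone at (15.5, -1) misses the remaining region (no effect) — area = 174.34 mm². So its area = 174.34 mm². Layer 28 is larger (174.34 vs 36.94 mm²).

layer 28 (z = 7.84 mm)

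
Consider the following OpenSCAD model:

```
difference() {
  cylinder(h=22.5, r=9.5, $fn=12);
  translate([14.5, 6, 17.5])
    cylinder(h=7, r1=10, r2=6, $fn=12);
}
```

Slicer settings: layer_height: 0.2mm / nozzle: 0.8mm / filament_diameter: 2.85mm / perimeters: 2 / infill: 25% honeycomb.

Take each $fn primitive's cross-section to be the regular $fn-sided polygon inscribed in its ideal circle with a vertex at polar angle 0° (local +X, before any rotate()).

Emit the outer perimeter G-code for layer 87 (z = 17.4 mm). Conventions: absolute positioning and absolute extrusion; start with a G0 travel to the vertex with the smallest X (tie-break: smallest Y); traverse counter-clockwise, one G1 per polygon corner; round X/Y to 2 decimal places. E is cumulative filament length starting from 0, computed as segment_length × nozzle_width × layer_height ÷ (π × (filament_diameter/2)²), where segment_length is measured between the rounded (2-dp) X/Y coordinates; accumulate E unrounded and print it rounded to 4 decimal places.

At z = 17.4 mm: the r=9.5 cylinder gives a regular 12-gon of circumradius 9.5 (constant along its height); the cone at (14.5, 6) is absent (z outside [17.5, 24.5]); Taking the first minus the rest: none of the subtracted shapes is present at this height, so the r=9.5 cylinder is unchanged — 1 connected region. The outline is a single polygon with 12 vertices. Extrusion per mm of travel: 0.8 × 0.2 / (π × 1.425²) = 0.025081. Accumulating E over each segment gives final E = 1.4803.

G0 X-9.50 Y0.00 Z17.40
G1 X-8.23 Y-4.75 E0.1233
G1 X-4.75 Y-8.23 E0.2468
G1 X0.00 Y-9.50 E0.3701
G1 X4.75 Y-8.23 E0.4934
G1 X8.23 Y-4.75 E0.6168
G1 X9.50 Y0.00 E0.7401
G1 X8.23 Y4.75 E0.8635
G1 X4.75 Y8.23 E0.9869
G1 X0.00 Y9.50 E1.1102
G1 X-4.75 Y8.23 E1.2335
G1 X-8.23 Y4.75 E1.3570
G1 X-9.50 Y0.00 E1.4803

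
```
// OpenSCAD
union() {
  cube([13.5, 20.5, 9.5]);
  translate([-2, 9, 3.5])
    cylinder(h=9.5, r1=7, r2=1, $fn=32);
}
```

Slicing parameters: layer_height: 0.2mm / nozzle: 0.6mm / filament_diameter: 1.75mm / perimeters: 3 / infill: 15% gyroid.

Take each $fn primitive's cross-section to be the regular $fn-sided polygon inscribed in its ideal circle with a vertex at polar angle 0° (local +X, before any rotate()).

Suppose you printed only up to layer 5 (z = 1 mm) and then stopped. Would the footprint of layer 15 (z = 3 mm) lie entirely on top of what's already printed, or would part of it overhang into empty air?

entirely on top

Compare the two slices. At z = 1: the cube (footprint 13.5×20.5) is included at this height (area 276.75 mm²); the cone at (-2, 9) is not intersected at this z (z outside [3.5, 13]); Taking the union: only the 13.5×20.5 cube is present, so the union is just that shape — area = 276.75 mm². At z = 3: the cube is present — its section is the full 13.5×20.5 rectangle (area 276.75 mm²); the cone at (-2, 9) is not intersected at this z (z outside [3.5, 13]); Merging all regions: only the 13.5×20.5 cube is present, so the union is just that shape — area = 276.75 mm². Checking containment: the cross-section at z = 3 is a subset of the cross-section at z = 1.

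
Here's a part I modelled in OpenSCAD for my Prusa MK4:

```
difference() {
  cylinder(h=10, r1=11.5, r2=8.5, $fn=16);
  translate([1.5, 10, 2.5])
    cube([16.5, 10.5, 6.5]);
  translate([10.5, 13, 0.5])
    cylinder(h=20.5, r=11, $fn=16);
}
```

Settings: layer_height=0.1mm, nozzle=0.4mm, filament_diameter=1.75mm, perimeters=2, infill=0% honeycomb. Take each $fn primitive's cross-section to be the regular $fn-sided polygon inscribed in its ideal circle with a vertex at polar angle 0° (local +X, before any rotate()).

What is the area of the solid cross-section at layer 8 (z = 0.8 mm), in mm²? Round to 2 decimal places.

At z = 0.8 mm: the cone contributes a regular 16-gon of circumradius 11.260 (interpolated between r1=11.5 and r2=8.5 at t=0.080) (area = (16/2)·11.260²·sin(360°/16) = 388.16 mm²); the cube at (1.5, 10) is absent (z outside [2.5, 9]); the cylinder at (10.5, 13): section is a regular 16-gon, circumradius r=11 (area = (16/2)·11.000²·sin(360°/16) = 370.44 mm²); Taking the first minus the rest: starting from the cone (388.16 mm²), the r=11 cylinder at (10.5, 13) partially overlaps it — only the 51.44 mm² overlap (of its 370.44 mm²) is removed, clipping the outline — area = 336.71 mm². Overall, the cross-section is a single solid region. Net area = 336.71 mm².

336.71 mm²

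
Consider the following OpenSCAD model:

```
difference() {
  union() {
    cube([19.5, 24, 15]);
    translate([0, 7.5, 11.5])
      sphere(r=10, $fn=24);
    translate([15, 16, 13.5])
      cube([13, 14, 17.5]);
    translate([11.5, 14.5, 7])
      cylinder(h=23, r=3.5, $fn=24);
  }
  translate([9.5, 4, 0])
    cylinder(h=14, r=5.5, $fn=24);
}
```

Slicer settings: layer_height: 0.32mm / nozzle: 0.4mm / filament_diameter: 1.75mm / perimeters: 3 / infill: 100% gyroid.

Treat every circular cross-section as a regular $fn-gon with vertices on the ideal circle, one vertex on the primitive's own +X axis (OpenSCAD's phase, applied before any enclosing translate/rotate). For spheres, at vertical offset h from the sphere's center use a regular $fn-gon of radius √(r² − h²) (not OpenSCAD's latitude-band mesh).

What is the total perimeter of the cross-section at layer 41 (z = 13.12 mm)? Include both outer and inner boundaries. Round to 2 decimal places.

At z = 13.12 mm: the cube (footprint 19.5×24) is included at this height (perimeter 87.00 mm); the r=10 sphere at (0, 7.5) contributes a regular 24-gon of circumradius √(10²−1.62²) = 9.868 (perimeter = 2·24·9.868·sin(180°/24) = 61.82 mm); the cube at (15, 16) does not reach this height (z outside [13.5, 31]); the r=3.5 cylinder at (11.5, 14.5) contributes a regular 24-gon of circumradius 3.5 (perimeter = 2·24·3.500·sin(180°/24) = 21.93 mm); Taking the union: the regions partially overlap (shared area 179.27 mm²), so the edge portions inside another operand are dropped and the merged outline is re-measured after clipping — boundary = 101.12 mm; the cylinder at (9.5, 4): section is a regular 24-gon, circumradius r=5.5 (perimeter = 2·24·5.500·sin(180°/24) = 34.46 mm); Taking the first minus the rest: starting from the result so far, the r=5.5 cylinder at (9.5, 4) partially overlaps it — only the 86.49 mm² overlap (of its 93.95 mm²) is removed, clipping the outline — boundary = 120.38 mm. Overall, the cross-section is a single solid region. Total boundary length (outer) = 120.38 mm.

120.38 mm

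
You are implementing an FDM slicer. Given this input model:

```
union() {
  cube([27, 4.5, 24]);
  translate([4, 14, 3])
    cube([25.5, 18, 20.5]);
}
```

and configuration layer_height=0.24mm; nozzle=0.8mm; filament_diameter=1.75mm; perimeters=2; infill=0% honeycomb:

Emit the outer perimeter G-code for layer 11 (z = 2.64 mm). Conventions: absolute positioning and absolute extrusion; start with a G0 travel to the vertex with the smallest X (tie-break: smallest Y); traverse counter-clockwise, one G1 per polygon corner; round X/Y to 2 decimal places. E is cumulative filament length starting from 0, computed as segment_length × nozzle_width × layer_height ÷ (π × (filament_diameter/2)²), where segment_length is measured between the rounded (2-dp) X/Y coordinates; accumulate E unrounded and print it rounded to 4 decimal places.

At z = 2.64 mm: the cube (footprint 27×4.5) is included at this height; the cube at (4, 14) is absent (z outside [3, 23.5]); Merging all regions: only the 27×4.5 cube is present, so the union is just that shape — 1 connected region. The outline is a single polygon with 4 vertices. Extrusion per mm of travel: 0.8 × 0.24 / (π × 0.875²) = 0.079824. Accumulating E over each segment gives final E = 5.0289.

G0 X0.00 Y0.00 Z2.64
G1 X27.00 Y0.00 E2.1553
G1 X27.00 Y4.50 E2.5145
G1 X0.00 Y4.50 E4.6697
G1 X0.00 Y0.00 E5.0289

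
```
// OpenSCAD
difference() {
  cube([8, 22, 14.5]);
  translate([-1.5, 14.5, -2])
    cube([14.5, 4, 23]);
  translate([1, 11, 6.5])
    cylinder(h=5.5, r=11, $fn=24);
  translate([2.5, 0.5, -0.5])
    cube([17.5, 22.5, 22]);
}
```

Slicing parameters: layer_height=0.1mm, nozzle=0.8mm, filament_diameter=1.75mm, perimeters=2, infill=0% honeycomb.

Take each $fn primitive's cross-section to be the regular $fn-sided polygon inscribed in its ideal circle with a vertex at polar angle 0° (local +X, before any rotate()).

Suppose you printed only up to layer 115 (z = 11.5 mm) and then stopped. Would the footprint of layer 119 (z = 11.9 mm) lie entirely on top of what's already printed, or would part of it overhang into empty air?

Compare the two slices. At z = 11.5: the cube (footprint 8×22) is included at this height (area 176.00 mm²); the 14.5×4 cube at (-1.5, 14.5) contributes its full rectangle (area 58.00 mm²); the r=11 cylinder at (1, 11) contributes a regular 24-gon of circumradius 11 (area = (24/2)·11.000²·sin(360°/24) = 375.81 mm²); the 17.5×22.5 cube at (2.5, 0.5) contributes its full rectangle (area 393.75 mm²); Taking the first minus the rest: starting from the 8×22 cube (176.00 mm²), the 14.5×4 cube at (-1.5, 14.5) partially overlaps it — only the 32.00 mm² overlap (of its 58.00 mm²) is removed, clipping the outline; the r=11 cylinder at (1, 11) partially overlaps it — only the 131.75 mm² overlap (of its 375.81 mm²) is removed, clipping the outline; the 17.5×22.5 cube at (2.5, 0.5) partially overlaps it — only the 9.38 mm² overlap (of its 393.75 mm²) is removed, clipping the outline — area = 2.87 mm². At z = 11.9: the 8×22 cube contributes its full rectangle (area 176.00 mm²); the cube at (-1.5, 14.5) is present — its section is the full 14.5×4 rectangle (area 58.00 mm²); the r=11 cylinder at (1, 11) gives a regular 24-gon of circumradius 11 (constant along its height) (area = (24/2)·11.000²·sin(360°/24) = 375.81 mm²); the cube at (2.5, 0.5) is present — its section is the full 17.5×22.5 rectangle (area 393.75 mm²); Subtracting the remaining from the first: starting from the 8×22 cube (176.00 mm²), the 14.5×4 cube at (-1.5, 14.5) partially overlaps it — only the 32.00 mm² overlap (of its 58.00 mm²) is removed, clipping the outline; the r=11 cylinder at (1, 11) partially overlaps it — only the 131.75 mm² overlap (of its 375.81 mm²) is removed, clipping the outline; the 17.5×22.5 cube at (2.5, 0.5) partially overlaps it — only the 9.38 mm² overlap (of its 393.75 mm²) is removed, clipping the outline — area = 2.87 mm². Checking containment: the cross-section at z = 11.9 is a subset of the cross-section at z = 11.5.

entirely on top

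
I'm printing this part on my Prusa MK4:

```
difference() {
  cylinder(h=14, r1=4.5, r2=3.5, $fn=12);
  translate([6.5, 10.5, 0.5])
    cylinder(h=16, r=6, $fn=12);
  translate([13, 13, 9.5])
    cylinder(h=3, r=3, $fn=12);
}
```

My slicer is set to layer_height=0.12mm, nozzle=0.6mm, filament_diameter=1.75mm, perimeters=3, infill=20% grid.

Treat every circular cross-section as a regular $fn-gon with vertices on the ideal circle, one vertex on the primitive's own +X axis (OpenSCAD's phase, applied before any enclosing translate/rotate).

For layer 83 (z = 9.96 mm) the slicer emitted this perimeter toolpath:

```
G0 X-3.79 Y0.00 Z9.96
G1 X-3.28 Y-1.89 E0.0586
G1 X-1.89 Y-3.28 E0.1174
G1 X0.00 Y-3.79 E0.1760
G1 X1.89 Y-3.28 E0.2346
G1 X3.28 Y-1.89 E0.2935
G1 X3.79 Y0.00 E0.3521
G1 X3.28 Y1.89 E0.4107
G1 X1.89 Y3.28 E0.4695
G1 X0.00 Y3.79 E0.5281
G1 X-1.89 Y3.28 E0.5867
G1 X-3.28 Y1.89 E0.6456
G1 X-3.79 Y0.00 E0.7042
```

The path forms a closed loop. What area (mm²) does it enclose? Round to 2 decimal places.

Apply the shoelace formula to the sequence of (X, Y) vertices; enclosed area = 43.02 mm².

43.02 mm²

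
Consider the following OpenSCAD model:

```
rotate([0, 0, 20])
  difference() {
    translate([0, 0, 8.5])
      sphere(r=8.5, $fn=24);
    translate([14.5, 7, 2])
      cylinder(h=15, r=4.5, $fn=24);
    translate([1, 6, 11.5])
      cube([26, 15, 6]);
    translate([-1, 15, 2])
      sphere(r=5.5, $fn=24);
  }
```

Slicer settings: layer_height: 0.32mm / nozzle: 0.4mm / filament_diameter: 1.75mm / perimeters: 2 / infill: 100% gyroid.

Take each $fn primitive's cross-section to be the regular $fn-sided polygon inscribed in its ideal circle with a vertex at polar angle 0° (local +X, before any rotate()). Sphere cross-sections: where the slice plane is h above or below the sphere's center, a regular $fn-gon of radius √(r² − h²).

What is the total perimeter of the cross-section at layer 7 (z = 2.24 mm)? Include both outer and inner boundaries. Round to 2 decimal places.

At z = 2.24 mm: the r=8.5 sphere contributes a regular 24-gon of circumradius √(8.5²−6.26²) = 5.750 (perimeter = 2·24·5.750·sin(180°/24) = 36.03 mm); the cylinder at (14.5, 7): section is a regular 24-gon, circumradius r=4.5 (perimeter = 2·24·4.500·sin(180°/24) = 28.19 mm); the cube at (1, 6) does not reach this height (z outside [11.5, 17.5]); the r=5.5 sphere at (-1, 15) contributes a regular 24-gon of circumradius √(5.5²−0.24²) = 5.495 (perimeter = 2·24·5.495·sin(180°/24) = 34.43 mm); Taking the first minus the rest: starting from the r=8.5 sphere, the r=4.5 cylinder at (14.5, 7) misses the remaining region (no effect); the r=5.5 sphere at (-1, 15) misses the remaining region (no effect) — boundary = 36.03 mm; (rotated 20° about Z; rotation is an isometry so areas/perimeters/island counts are preserved). Overall, the cross-section is a single solid region. Total boundary length (outer) = 36.03 mm.

36.03 mm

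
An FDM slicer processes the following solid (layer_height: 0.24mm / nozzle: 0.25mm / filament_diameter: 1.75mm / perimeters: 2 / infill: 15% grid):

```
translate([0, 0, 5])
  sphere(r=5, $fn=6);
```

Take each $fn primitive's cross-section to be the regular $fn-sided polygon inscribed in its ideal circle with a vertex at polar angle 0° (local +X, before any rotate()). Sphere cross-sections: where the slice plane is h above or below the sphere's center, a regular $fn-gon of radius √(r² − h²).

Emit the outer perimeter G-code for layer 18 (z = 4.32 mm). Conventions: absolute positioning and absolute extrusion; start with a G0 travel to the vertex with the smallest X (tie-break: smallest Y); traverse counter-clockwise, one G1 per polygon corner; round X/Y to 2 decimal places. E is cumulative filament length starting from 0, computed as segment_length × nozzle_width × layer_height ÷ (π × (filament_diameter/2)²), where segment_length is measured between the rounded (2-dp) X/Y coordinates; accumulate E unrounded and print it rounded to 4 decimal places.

At z = 4.32 mm: the r=5 sphere contributes a regular 6-gon of circumradius √(5²−0.68²) = 4.954. The outline is a single polygon with 6 vertices. Extrusion per mm of travel: 0.25 × 0.24 / (π × 0.875²) = 0.024945. Accumulating E over each segment gives final E = 0.7414.

G0 X-4.95 Y0.00 Z4.32
G1 X-2.48 Y-4.29 E0.1235
G1 X2.48 Y-4.29 E0.2472
G1 X4.95 Y0.00 E0.3707
G1 X2.48 Y4.29 E0.4942
G1 X-2.48 Y4.29 E0.6179
G1 X-4.95 Y0.00 E0.7414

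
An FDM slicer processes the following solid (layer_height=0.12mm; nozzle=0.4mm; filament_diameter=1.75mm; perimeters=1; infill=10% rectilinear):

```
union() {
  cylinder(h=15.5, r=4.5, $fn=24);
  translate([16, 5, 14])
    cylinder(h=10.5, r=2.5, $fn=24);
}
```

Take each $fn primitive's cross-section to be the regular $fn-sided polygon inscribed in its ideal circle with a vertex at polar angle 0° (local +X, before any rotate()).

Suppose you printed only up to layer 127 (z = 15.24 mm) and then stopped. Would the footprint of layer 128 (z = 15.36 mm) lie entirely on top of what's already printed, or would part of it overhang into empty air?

entirely on top

Compare the two slices. At z = 15.24: the cylinder: section is a regular 24-gon, circumradius r=4.5 (area = (24/2)·4.500²·sin(360°/24) = 62.89 mm²); the cylinder at (16, 5): section is a regular 24-gon, circumradius r=2.5 (area = (24/2)·2.500²·sin(360°/24) = 19.41 mm²); Combining (union): the 2 present regions are separate (no shared area or edge), so areas and boundary lengths simply add and each stays a separate island — area = 82.30 mm². At z = 15.36: the cylinder: section is a regular 24-gon, circumradius r=4.5 (area = (24/2)·4.500²·sin(360°/24) = 62.89 mm²); the cylinder at (16, 5): section is a regular 24-gon, circumradius r=2.5 (area = (24/2)·2.500²·sin(360°/24) = 19.41 mm²); Taking the union: the 2 present regions are separate (no shared area or edge), so areas and boundary lengths simply add and each stays a separate island — area = 82.30 mm². Checking containment: the cross-section at z = 15.36 is a subset of the cross-section at z = 15.24.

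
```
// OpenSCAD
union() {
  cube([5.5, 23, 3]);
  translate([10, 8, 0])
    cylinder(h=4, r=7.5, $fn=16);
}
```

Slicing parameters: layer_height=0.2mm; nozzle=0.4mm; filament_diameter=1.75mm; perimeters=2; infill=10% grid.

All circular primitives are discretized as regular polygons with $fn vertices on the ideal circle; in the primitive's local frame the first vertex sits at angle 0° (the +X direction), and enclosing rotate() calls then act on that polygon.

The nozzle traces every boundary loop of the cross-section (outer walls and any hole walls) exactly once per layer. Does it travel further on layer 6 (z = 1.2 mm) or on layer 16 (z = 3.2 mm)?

layer 6 (z = 1.2 mm)

Layer 6 (z = 1.2): the cube is present — its section is the full 5.5×23 rectangle (perimeter 57.00 mm); the r=7.5 cylinder at (10, 8) gives a regular 16-gon of circumradius 7.5 (constant along its height) (perimeter = 2·16·7.500·sin(180°/16) = 46.82 mm); Taking the union: the regions partially overlap (shared area 23.88 mm²), so the edge portions inside another operand are dropped and the merged outline is re-measured after clipping — boundary = 78.50 mm. So its perimeter = 78.50 mm. Layer 16 (z = 3.2): the cube does not reach this height (z outside [0, 3]); the r=7.5 cylinder at (10, 8) gives a regular 16-gon of circumradius 7.5 (constant along its height) (perimeter = 2·16·7.500·sin(180°/16) = 46.82 mm); Taking the union: only the r=7.5 cylinder at (10, 8) is present, so the union is just that shape — boundary = 46.82 mm. So its perimeter = 46.82 mm. Layer 6 is larger (78.50 vs 46.82 mm).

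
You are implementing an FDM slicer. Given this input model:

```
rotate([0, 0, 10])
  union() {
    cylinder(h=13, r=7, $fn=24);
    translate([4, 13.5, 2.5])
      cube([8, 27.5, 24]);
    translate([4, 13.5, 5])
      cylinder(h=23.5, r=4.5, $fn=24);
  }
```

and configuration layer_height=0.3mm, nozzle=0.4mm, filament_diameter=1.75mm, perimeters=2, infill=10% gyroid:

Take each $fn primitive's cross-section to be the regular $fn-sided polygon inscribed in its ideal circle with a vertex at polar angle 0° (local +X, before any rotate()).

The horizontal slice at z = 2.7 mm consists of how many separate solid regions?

At z = 2.7 mm: the r=7 cylinder contributes a regular 24-gon of circumradius 7; the 8×27.5 cube at (4, 13.5) contributes its full rectangle; the cylinder at (4, 13.5) does not reach this height (z outside [5, 28.5]); Merging all regions: the 2 present regions are separate (no shared area or edge), so areas and boundary lengths simply add and each stays a separate island — 2 connected regions; (whole slice rotated 10° about Z — lengths, areas and connectivity unchanged). The result has 2 disconnected regions.

2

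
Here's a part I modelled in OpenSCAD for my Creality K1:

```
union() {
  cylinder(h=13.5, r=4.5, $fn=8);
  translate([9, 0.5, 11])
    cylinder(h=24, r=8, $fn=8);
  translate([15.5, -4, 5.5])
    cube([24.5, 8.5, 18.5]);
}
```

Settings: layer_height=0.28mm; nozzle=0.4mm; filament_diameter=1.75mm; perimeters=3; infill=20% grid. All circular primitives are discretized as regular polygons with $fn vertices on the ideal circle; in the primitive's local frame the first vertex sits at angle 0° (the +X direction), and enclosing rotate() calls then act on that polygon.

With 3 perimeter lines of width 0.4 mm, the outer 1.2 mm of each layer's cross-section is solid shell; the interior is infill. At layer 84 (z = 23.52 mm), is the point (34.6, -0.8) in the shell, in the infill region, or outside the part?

At z = 23.52 mm: the cylinder is absent (z outside [0, 13.5]); the r=8 cylinder at (9, 0.5) contributes a regular 8-gon of circumradius 8; the cube at (15.5, -4) is present — its section is the full 24.5×8.5 rectangle; Merging all regions: the regions partially overlap (shared area 5.43 mm²), so overlapping operands fuse into one piece — 1 connected region. Overall, the cross-section is a single solid region. The nearest boundary edge runs (40.00, -4.00)→(15.50, -4.00); distance from the point to it = 3.20 mm. The point is inside the cross-section and 3.20 mm from the nearest boundary — more than the 1.2 mm shell width (3 × 0.4), so it's in the infill interior.

infill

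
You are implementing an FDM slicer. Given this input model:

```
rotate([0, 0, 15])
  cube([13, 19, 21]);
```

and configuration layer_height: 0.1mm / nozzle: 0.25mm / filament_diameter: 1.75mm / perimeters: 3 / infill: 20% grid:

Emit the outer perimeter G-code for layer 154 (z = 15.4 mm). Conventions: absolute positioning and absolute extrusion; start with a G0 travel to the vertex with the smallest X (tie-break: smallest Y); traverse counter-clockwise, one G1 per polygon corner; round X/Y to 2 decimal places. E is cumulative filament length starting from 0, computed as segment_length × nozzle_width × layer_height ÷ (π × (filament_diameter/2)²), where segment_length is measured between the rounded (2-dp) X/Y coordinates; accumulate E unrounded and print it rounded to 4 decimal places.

G0 X-4.92 Y18.35 Z15.40
G1 X0.00 Y0.00 E0.1975
G1 X12.56 Y3.36 E0.3326
G1 X7.64 Y21.72 E0.5302
G1 X-4.92 Y18.35 E0.6653

At z = 15.4 mm: the 13×19 cube contributes its full rectangle; (rotated 15° about Z; rotation is an isometry so areas/perimeters/island counts are preserved). The outline is a single polygon with 4 vertices. Extrusion per mm of travel: 0.25 × 0.1 / (π × 0.875²) = 0.010394. Accumulating E over each segment gives final E = 0.6653.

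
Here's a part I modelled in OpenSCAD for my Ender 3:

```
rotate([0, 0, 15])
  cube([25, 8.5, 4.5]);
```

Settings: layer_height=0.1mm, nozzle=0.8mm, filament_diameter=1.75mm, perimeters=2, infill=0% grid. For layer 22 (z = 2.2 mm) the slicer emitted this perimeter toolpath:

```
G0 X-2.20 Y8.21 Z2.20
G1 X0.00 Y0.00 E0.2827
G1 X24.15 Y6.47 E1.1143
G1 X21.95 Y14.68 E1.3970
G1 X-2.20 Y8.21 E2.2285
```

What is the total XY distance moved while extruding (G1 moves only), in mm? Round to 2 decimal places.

67.00 mm

Sum the Euclidean lengths of each G1 segment: total = 67.00 mm.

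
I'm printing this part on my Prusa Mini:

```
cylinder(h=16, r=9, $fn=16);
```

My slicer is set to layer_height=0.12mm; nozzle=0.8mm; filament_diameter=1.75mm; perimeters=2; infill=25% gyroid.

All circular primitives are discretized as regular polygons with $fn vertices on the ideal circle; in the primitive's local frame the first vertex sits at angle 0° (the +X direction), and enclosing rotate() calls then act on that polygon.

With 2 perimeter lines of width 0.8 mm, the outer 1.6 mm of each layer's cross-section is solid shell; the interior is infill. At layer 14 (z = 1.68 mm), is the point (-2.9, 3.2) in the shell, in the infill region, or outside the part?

At z = 1.68 mm: the cylinder: section is a regular 16-gon, circumradius r=9. Overall, the cross-section is a single solid region. The nearest boundary edge runs (-3.44, 8.31)→(-6.36, 6.36); distance from the point to it = 4.56 mm. The point is inside the cross-section and 4.56 mm from the nearest boundary — more than the 1.6 mm shell width (2 × 0.8), so it's in the infill interior.

infill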